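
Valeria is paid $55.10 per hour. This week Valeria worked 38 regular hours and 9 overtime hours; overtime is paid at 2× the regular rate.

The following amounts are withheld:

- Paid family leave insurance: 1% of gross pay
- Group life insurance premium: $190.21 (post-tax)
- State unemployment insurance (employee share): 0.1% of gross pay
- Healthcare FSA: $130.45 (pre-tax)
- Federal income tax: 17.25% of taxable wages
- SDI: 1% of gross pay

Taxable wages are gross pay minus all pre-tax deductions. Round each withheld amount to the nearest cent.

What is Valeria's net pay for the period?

$2,190.37

Regular pay: 38 × $55.10 = $2,093.80
Overtime pay: 9 × $55.10 × 2 = $991.80
Gross pay = $2,093.80 + $991.80 = $3,085.60
Healthcare FSA: $130.45
Taxable wages = $3,085.60 − $130.45 = $2,955.15
Federal income tax: $2,955.15 × 0.1725 = $509.76
Paid family leave insurance: $3,085.60 × 0.01 = $30.86
State unemployment insurance (employee share): $3,085.60 × 0.001 = $3.09
SDI: $3,085.60 × 0.01 = $30.86
Group life insurance premium: $190.21
Total deductions = $130.45 + $509.76 + $30.86 + $3.09 + $30.86 + $190.21 = $895.23
Net pay = $3,085.60 − $895.23 = $2,190.37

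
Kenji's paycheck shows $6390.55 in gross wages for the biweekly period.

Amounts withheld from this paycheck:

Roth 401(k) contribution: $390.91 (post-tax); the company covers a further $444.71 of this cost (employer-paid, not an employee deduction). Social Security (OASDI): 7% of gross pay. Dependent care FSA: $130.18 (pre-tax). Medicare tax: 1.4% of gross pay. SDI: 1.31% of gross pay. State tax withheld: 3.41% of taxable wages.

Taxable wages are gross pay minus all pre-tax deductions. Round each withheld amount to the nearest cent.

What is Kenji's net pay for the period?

Dependent care FSA: $130.18
Taxable wages = $6390.55 − $130.18 = $6260.37
State tax withheld: $6260.37 × 0.0341 = $213.48
Medicare tax: $6390.55 × 0.014 = $89.47
SDI: $6390.55 × 0.0131 = $83.72
Social Security (OASDI): $6390.55 × 0.07 = $447.34
Roth 401(k) contribution: $390.91
(Employer's $444.71 toward Roth 401(k) contribution is not withheld from the employee.)
Total deductions = $130.18 + $213.48 + $89.47 + $83.72 + $447.34 + $390.91 = $1355.10
Net pay = $6390.55 − $1355.10 = $5035.45

$5035.45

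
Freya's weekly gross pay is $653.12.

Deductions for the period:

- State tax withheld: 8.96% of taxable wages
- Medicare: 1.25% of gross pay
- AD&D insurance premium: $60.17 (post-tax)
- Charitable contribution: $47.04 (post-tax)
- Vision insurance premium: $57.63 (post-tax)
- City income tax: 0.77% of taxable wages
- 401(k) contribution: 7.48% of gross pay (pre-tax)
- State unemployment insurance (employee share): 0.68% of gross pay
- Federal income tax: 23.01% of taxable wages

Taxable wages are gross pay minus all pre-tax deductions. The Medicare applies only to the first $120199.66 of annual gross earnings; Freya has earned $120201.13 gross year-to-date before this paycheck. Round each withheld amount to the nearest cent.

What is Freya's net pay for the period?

$237.16

401(k) contribution: $653.12 × 0.0748 = $48.85
Taxable wages = $653.12 − $48.85 = $604.27
State tax withheld: $604.27 × 0.0896 = $54.14
Federal income tax: $604.27 × 0.2301 = $139.04
City income tax: $604.27 × 0.0077 = $4.65
Medicare: annual cap $120199.66 already reached (YTD $120201.13), so $0.00
State unemployment insurance (employee share): $653.12 × 0.0068 = $4.44
Vision insurance premium: $57.63
Charitable contribution: $47.04
AD&D insurance premium: $60.17
Total deductions = $48.85 + $54.14 + $139.04 + $4.65 + $0.00 + $4.44 + $57.63 + $47.04 + $60.17 = $415.96
Net pay = $653.12 − $415.96 = $237.16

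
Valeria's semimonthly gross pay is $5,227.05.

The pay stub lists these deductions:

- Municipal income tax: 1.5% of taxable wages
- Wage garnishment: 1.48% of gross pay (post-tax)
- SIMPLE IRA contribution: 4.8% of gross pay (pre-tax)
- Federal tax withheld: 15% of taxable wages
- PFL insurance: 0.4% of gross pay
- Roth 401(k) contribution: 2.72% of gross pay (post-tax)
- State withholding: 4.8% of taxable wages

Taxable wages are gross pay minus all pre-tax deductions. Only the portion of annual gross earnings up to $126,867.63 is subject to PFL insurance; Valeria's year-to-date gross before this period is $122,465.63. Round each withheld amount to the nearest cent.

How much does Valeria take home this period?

SIMPLE IRA contribution: $5,227.05 × 0.048 = $250.90
Taxable wages = $5,227.05 − $250.90 = $4,976.15
State withholding: $4,976.15 × 0.048 = $238.86
Federal tax withheld: $4,976.15 × 0.15 = $746.42
Municipal income tax: $4,976.15 × 0.015 = $74.64
PFL insurance: only $126,867.63 − $122,465.63 = $4,402.00 of this check is subject → $4,402.00 × 0.004 = $17.61
Wage garnishment: $5,227.05 × 0.0148 = $77.36
Roth 401(k) contribution: $5,227.05 × 0.0272 = $142.18
Total deductions = $250.90 + $238.86 + $746.42 + $74.64 + $17.61 + $77.36 + $142.18 = $1,547.97
Net pay = $5,227.05 − $1,547.97 = $3,679.08

$3,679.08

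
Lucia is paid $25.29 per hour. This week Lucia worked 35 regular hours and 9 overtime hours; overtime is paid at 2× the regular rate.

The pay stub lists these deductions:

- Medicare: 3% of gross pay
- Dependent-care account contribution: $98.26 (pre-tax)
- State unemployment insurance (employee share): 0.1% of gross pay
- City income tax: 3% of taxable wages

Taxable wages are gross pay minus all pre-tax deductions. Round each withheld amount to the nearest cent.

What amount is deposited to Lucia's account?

Regular pay: 35 × $25.29 = $885.15
Overtime pay: 9 × $25.29 × 2 = $455.22
Gross pay = $885.15 + $455.22 = $1,340.37
Dependent-care account contribution: $98.26
Taxable wages = $1,340.37 − $98.26 = $1,242.11
City income tax: $1,242.11 × 0.03 = $37.26
State unemployment insurance (employee share): $1,340.37 × 0.001 = $1.34
Medicare: $1,340.37 × 0.03 = $40.21
Total deductions = $98.26 + $37.26 + $1.34 + $40.21 = $177.07
Net pay = $1,340.37 − $177.07 = $1,163.30

$1,163.30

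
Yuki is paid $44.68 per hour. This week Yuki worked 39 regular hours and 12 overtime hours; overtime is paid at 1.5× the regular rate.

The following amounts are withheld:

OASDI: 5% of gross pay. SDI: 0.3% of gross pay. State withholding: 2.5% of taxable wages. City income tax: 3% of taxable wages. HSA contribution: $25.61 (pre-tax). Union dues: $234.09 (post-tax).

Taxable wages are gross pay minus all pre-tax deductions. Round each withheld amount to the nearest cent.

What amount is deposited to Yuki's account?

Regular pay: 39 × $44.68 = $1,742.52
Overtime pay: 12 × $44.68 × 1.5 = $804.24
Gross pay = $1,742.52 + $804.24 = $2,546.76
HSA contribution: $25.61
Taxable wages = $2,546.76 − $25.61 = $2,521.15
City income tax: $2,521.15 × 0.03 = $75.63
State withholding: $2,521.15 × 0.025 = $63.03
SDI: $2,546.76 × 0.003 = $7.64
OASDI: $2,546.76 × 0.05 = $127.34
Union dues: $234.09
Total deductions = $25.61 + $75.63 + $63.03 + $7.64 + $127.34 + $234.09 = $533.34
Net pay = $2,546.76 − $533.34 = $2,013.42

$2,013.42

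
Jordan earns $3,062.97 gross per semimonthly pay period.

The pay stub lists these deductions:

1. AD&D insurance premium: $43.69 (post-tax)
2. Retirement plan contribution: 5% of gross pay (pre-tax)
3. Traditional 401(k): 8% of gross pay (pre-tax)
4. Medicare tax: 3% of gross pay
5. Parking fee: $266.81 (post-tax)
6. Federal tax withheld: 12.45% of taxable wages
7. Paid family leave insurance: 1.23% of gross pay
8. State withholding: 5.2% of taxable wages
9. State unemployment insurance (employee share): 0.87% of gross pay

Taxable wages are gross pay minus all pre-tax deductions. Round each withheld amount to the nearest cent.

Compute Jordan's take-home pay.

Traditional 401(k): $3,062.97 × 0.08 = $245.04
Retirement plan contribution: $3,062.97 × 0.05 = $153.15
Pre-tax total = $245.04 + $153.15 = $398.19
Taxable wages = $3,062.97 − $398.19 = $2,664.78
Federal tax withheld: $2,664.78 × 0.1245 = $331.77
State withholding: $2,664.78 × 0.052 = $138.57
Medicare tax: $3,062.97 × 0.03 = $91.89
Paid family leave insurance: $3,062.97 × 0.0123 = $37.67
State unemployment insurance (employee share): $3,062.97 × 0.0087 = $26.65
Parking fee: $266.81
AD&D insurance premium: $43.69
Total deductions = $245.04 + $153.15 + $331.77 + $138.57 + $91.89 + $37.67 + $26.65 + $266.81 + $43.69 = $1,335.24
Net pay = $3,062.97 − $1,335.24 = $1,727.73

$1,727.73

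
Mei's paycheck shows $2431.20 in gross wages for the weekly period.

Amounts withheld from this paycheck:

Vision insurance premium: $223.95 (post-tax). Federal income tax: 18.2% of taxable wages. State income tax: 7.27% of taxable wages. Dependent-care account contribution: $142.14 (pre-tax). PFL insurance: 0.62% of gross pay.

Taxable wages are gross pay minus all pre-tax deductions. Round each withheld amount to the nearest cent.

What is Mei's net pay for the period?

$1467.02

Dependent-care account contribution: $142.14
Taxable wages = $2431.20 − $142.14 = $2289.06
State income tax: $2289.06 × 0.0727 = $166.41
Federal income tax: $2289.06 × 0.182 = $416.61
PFL insurance: $2431.20 × 0.0062 = $15.07
Vision insurance premium: $223.95
Total deductions = $142.14 + $166.41 + $416.61 + $15.07 + $223.95 = $964.18
Net pay = $2431.20 − $964.18 = $1467.02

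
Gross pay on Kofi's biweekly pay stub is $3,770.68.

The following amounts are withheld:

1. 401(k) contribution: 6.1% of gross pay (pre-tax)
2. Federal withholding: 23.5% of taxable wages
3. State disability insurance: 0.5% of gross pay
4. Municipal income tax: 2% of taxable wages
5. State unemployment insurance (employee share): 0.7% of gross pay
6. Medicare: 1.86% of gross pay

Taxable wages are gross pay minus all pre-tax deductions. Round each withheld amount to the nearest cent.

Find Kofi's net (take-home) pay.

401(k) contribution: $3,770.68 × 0.061 = $230.01
Taxable wages = $3,770.68 − $230.01 = $3,540.67
Federal withholding: $3,540.67 × 0.235 = $832.06
Municipal income tax: $3,540.67 × 0.02 = $70.81
State unemployment insurance (employee share): $3,770.68 × 0.007 = $26.39
Medicare: $3,770.68 × 0.0186 = $70.13
State disability insurance: $3,770.68 × 0.005 = $18.85
Total deductions = $230.01 + $832.06 + $70.81 + $26.39 + $70.13 + $18.85 = $1,248.25
Net pay = $3,770.68 − $1,248.25 = $2,522.43

$2,522.43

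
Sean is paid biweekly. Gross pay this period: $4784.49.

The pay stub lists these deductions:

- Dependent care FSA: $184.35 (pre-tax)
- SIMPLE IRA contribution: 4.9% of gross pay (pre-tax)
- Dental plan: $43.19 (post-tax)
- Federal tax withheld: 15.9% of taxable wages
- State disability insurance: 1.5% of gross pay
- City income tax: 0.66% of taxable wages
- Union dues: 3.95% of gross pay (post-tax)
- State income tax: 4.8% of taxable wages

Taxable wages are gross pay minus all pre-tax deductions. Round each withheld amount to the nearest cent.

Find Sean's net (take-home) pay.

$3129.24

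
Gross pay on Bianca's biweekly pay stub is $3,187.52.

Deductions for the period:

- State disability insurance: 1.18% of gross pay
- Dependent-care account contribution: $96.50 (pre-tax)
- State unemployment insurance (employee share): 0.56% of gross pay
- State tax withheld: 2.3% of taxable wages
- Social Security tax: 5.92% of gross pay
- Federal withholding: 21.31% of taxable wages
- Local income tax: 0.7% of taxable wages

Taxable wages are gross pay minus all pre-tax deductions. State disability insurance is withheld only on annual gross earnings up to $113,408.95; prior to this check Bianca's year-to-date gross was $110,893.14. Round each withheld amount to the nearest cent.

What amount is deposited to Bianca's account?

$2,103.35

Dependent-care account contribution: $96.50
Taxable wages = $3,187.52 − $96.50 = $3,091.02
Local income tax: $3,091.02 × 0.007 = $21.64
State tax withheld: $3,091.02 × 0.023 = $71.09
Federal withholding: $3,091.02 × 0.2131 = $658.70
Social Security tax: $3,187.52 × 0.0592 = $188.70
State unemployment insurance (employee share): $3,187.52 × 0.0056 = $17.85
State disability insurance: only $113,408.95 − $110,893.14 = $2,515.81 of this check is subject → $2,515.81 × 0.0118 = $29.69
Total deductions = $96.50 + $21.64 + $71.09 + $658.70 + $188.70 + $17.85 + $29.69 = $1,084.17
Net pay = $3,187.52 − $1,084.17 = $2,103.35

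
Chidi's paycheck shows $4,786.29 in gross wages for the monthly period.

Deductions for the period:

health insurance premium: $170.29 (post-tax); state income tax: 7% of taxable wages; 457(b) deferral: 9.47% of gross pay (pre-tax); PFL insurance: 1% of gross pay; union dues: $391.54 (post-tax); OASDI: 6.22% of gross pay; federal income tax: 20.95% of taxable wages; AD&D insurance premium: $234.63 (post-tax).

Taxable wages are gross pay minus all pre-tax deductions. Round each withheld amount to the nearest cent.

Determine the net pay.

457(b) deferral: $4,786.29 × 0.0947 = $453.26
Taxable wages = $4,786.29 − $453.26 = $4,333.03
State income tax: $4,333.03 × 0.07 = $303.31
Federal income tax: $4,333.03 × 0.2095 = $907.77
PFL insurance: $4,786.29 × 0.01 = $47.86
OASDI: $4,786.29 × 0.0622 = $297.71
Health insurance premium: $170.29
AD&D insurance premium: $234.63
Union dues: $391.54
Total deductions = $453.26 + $303.31 + $907.77 + $47.86 + $297.71 + $170.29 + $234.63 + $391.54 = $2,806.37
Net pay = $4,786.29 − $2,806.37 = $1,979.92

$1,979.92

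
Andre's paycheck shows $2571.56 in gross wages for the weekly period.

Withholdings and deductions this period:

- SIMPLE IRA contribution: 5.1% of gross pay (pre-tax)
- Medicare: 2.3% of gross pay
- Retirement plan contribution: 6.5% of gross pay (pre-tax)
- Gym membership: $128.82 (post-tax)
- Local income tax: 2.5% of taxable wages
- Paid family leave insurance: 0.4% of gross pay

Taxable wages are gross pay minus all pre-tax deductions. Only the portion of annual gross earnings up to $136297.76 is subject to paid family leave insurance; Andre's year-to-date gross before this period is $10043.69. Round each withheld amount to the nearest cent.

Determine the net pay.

Retirement plan contribution: $2571.56 × 0.065 = $167.15
SIMPLE IRA contribution: $2571.56 × 0.051 = $131.15
Pre-tax total = $167.15 + $131.15 = $298.30
Taxable wages = $2571.56 − $298.30 = $2273.26
Local income tax: $2273.26 × 0.025 = $56.83
Medicare: $2571.56 × 0.023 = $59.15
Paid family leave insurance: cap not yet reached, full $2571.56 is subject → $2571.56 × 0.004 = $10.29
Gym membership: $128.82
Total deductions = $167.15 + $131.15 + $56.83 + $59.15 + $10.29 + $128.82 = $553.39
Net pay = $2571.56 − $553.39 = $2018.17

$2018.17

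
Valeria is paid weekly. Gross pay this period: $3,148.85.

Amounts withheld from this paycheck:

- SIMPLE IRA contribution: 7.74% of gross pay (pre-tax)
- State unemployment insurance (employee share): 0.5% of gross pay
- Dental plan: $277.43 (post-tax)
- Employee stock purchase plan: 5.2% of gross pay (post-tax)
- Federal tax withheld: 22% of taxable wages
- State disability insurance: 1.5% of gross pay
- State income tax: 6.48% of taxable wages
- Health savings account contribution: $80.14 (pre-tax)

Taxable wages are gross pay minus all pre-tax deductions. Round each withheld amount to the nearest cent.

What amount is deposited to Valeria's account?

$1,516.29

SIMPLE IRA contribution: $3,148.85 × 0.0774 = $243.72
Health savings account contribution: $80.14
Pre-tax total = $243.72 + $80.14 = $323.86
Taxable wages = $3,148.85 − $323.86 = $2,824.99
State income tax: $2,824.99 × 0.0648 = $183.06
Federal tax withheld: $2,824.99 × 0.22 = $621.50
State unemployment insurance (employee share): $3,148.85 × 0.005 = $15.74
State disability insurance: $3,148.85 × 0.015 = $47.23
Dental plan: $277.43
Employee stock purchase plan: $3,148.85 × 0.052 = $163.74
Total deductions = $243.72 + $80.14 + $183.06 + $621.50 + $15.74 + $47.23 + $277.43 + $163.74 = $1,632.56
Net pay = $3,148.85 − $1,632.56 = $1,516.29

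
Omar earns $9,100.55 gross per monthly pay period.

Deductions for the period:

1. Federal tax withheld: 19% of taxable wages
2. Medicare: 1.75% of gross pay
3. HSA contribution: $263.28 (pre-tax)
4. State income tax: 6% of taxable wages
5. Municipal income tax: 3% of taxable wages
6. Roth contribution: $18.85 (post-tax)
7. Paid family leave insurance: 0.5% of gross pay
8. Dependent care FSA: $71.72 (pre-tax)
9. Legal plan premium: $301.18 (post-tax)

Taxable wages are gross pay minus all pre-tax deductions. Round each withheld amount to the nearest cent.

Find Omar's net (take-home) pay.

$5,786.41

HSA contribution: $263.28
Dependent care FSA: $71.72
Pre-tax total = $263.28 + $71.72 = $335.00
Taxable wages = $9,100.55 − $335.00 = $8,765.55
Municipal income tax: $8,765.55 × 0.03 = $262.97
Federal tax withheld: $8,765.55 × 0.19 = $1,665.45
State income tax: $8,765.55 × 0.06 = $525.93
Medicare: $9,100.55 × 0.0175 = $159.26
Paid family leave insurance: $9,100.55 × 0.005 = $45.50
Roth contribution: $18.85
Legal plan premium: $301.18
Total deductions = $263.28 + $71.72 + $262.97 + $1,665.45 + $525.93 + $159.26 + $45.50 + $18.85 + $301.18 = $3,314.14
Net pay = $9,100.55 − $3,314.14 = $5,786.41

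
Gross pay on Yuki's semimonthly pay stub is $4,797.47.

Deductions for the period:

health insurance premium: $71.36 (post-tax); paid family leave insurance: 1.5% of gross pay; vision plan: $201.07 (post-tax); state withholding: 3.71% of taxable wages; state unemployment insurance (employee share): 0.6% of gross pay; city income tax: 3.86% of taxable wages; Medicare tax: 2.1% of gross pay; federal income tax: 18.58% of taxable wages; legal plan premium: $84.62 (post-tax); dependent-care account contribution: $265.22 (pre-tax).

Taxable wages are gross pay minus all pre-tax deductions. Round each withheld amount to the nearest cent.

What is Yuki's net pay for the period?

$2,788.53

Dependent-care account contribution: $265.22
Taxable wages = $4,797.47 − $265.22 = $4,532.25
City income tax: $4,532.25 × 0.0386 = $174.94
Federal income tax: $4,532.25 × 0.1858 = $842.09
State withholding: $4,532.25 × 0.0371 = $168.15
State unemployment insurance (employee share): $4,797.47 × 0.006 = $28.78
Paid family leave insurance: $4,797.47 × 0.015 = $71.96
Medicare tax: $4,797.47 × 0.021 = $100.75
Legal plan premium: $84.62
Health insurance premium: $71.36
Vision plan: $201.07
Total deductions = $265.22 + $174.94 + $842.09 + $168.15 + $28.78 + $71.96 + $100.75 + $84.62 + $71.36 + $201.07 = $2,008.94
Net pay = $4,797.47 − $2,008.94 = $2,788.53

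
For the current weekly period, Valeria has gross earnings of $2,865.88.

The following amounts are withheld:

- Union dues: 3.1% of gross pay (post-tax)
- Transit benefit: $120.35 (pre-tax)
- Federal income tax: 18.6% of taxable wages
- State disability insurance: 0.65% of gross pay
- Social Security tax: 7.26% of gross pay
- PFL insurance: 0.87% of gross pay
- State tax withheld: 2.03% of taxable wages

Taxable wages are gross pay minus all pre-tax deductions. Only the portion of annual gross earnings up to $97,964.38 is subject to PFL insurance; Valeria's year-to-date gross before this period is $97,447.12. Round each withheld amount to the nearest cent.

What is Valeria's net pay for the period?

$1,859.10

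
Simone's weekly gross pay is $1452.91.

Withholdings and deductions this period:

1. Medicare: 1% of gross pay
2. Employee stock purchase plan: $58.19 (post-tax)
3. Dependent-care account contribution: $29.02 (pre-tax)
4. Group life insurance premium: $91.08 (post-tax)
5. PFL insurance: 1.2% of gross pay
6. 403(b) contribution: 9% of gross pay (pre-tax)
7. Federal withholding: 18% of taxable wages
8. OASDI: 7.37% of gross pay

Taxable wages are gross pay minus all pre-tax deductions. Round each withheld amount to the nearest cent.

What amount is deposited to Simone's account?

Dependent-care account contribution: $29.02
403(b) contribution: $1452.91 × 0.09 = $130.76
Pre-tax total = $29.02 + $130.76 = $159.78
Taxable wages = $1452.91 − $159.78 = $1293.13
Federal withholding: $1293.13 × 0.18 = $232.76
Medicare: $1452.91 × 0.01 = $14.53
OASDI: $1452.91 × 0.0737 = $107.08
PFL insurance: $1452.91 × 0.012 = $17.43
Group life insurance premium: $91.08
Employee stock purchase plan: $58.19
Total deductions = $29.02 + $130.76 + $232.76 + $14.53 + $107.08 + $17.43 + $91.08 + $58.19 = $680.85
Net pay = $1452.91 − $680.85 = $772.06

$772.06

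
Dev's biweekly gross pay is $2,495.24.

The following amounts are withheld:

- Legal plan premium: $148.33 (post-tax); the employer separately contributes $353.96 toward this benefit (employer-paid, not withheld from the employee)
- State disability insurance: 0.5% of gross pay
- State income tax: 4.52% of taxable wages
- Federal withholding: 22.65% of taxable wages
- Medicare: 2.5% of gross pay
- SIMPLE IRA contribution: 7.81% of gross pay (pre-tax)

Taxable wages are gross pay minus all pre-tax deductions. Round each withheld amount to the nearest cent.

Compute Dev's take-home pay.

$1,452.16

SIMPLE IRA contribution: $2,495.24 × 0.0781 = $194.88
Taxable wages = $2,495.24 − $194.88 = $2,300.36
State income tax: $2,300.36 × 0.0452 = $103.98
Federal withholding: $2,300.36 × 0.2265 = $521.03
State disability insurance: $2,495.24 × 0.005 = $12.48
Medicare: $2,495.24 × 0.025 = $62.38
Legal plan premium: $148.33
(Employer's $353.96 toward legal plan premium is not withheld from the employee.)
Total deductions = $194.88 + $103.98 + $521.03 + $12.48 + $62.38 + $148.33 = $1,043.08
Net pay = $2,495.24 − $1,043.08 = $1,452.16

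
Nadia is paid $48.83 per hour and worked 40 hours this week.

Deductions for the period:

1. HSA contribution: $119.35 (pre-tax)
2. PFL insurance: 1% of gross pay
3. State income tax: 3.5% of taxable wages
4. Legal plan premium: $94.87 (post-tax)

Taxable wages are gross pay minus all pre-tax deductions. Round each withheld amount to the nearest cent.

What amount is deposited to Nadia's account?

Gross pay: 40 × $48.83 = $1,953.20
HSA contribution: $119.35
Taxable wages = $1,953.20 − $119.35 = $1,833.85
State income tax: $1,833.85 × 0.035 = $64.18
PFL insurance: $1,953.20 × 0.01 = $19.53
Legal plan premium: $94.87
Total deductions = $119.35 + $64.18 + $19.53 + $94.87 = $297.93
Net pay = $1,953.20 − $297.93 = $1,655.27

$1,655.27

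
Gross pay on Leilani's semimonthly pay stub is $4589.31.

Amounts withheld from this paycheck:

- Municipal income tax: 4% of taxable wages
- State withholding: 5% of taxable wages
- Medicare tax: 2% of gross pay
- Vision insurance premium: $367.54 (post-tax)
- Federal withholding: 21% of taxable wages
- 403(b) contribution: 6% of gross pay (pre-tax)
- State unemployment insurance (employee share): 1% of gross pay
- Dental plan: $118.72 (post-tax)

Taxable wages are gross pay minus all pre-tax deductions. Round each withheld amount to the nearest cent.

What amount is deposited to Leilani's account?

$2395.82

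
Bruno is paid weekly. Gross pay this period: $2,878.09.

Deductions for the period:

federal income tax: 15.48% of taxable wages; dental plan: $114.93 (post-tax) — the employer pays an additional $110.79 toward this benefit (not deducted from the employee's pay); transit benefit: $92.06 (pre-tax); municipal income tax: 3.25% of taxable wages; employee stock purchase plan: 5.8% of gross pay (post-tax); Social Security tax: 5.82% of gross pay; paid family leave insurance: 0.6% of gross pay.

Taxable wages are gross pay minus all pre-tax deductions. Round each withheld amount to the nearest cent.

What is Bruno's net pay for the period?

$1,797.57

Transit benefit: $92.06
Taxable wages = $2,878.09 − $92.06 = $2,786.03
Municipal income tax: $2,786.03 × 0.0325 = $90.55
Federal income tax: $2,786.03 × 0.1548 = $431.28
Paid family leave insurance: $2,878.09 × 0.006 = $17.27
Social Security tax: $2,878.09 × 0.0582 = $167.50
Employee stock purchase plan: $2,878.09 × 0.058 = $166.93
Dental plan: $114.93
(Employer's $110.79 toward dental plan is not withheld from the employee.)
Total deductions = $92.06 + $90.55 + $431.28 + $17.27 + $167.50 + $166.93 + $114.93 = $1,080.52
Net pay = $2,878.09 − $1,080.52 = $1,797.57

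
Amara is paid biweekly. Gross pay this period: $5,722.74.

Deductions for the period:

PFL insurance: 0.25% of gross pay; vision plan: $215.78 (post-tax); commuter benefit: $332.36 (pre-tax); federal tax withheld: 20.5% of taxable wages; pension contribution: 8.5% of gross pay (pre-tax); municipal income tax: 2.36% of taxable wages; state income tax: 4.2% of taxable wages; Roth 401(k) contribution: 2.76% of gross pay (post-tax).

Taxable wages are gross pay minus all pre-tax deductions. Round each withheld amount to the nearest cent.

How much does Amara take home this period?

Pension contribution: $5,722.74 × 0.085 = $486.43
Commuter benefit: $332.36
Pre-tax total = $486.43 + $332.36 = $818.79
Taxable wages = $5,722.74 − $818.79 = $4,903.95
Federal tax withheld: $4,903.95 × 0.205 = $1,005.31
Municipal income tax: $4,903.95 × 0.0236 = $115.73
State income tax: $4,903.95 × 0.042 = $205.97
PFL insurance: $5,722.74 × 0.0025 = $14.31
Roth 401(k) contribution: $5,722.74 × 0.0276 = $157.95
Vision plan: $215.78
Total deductions = $486.43 + $332.36 + $1,005.31 + $115.73 + $205.97 + $14.31 + $157.95 + $215.78 = $2,533.84
Net pay = $5,722.74 − $2,533.84 = $3,188.90

$3,188.90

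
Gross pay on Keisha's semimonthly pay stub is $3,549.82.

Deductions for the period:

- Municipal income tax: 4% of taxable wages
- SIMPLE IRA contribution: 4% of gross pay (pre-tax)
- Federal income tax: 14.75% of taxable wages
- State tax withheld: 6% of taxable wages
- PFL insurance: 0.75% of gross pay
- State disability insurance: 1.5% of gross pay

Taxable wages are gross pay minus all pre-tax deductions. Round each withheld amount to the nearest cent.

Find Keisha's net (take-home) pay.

$2,484.53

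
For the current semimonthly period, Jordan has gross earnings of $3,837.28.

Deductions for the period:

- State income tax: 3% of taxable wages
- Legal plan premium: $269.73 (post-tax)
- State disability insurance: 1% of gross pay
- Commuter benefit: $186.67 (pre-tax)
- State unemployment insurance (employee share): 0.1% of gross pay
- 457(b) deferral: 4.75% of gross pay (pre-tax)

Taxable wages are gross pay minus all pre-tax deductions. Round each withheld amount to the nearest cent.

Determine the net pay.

457(b) deferral: $3,837.28 × 0.0475 = $182.27
Commuter benefit: $186.67
Pre-tax total = $182.27 + $186.67 = $368.94
Taxable wages = $3,837.28 − $368.94 = $3,468.34
State income tax: $3,468.34 × 0.03 = $104.05
State unemployment insurance (employee share): $3,837.28 × 0.001 = $3.84
State disability insurance: $3,837.28 × 0.01 = $38.37
Legal plan premium: $269.73
Total deductions = $182.27 + $186.67 + $104.05 + $3.84 + $38.37 + $269.73 = $784.93
Net pay = $3,837.28 − $784.93 = $3,052.35

$3,052.35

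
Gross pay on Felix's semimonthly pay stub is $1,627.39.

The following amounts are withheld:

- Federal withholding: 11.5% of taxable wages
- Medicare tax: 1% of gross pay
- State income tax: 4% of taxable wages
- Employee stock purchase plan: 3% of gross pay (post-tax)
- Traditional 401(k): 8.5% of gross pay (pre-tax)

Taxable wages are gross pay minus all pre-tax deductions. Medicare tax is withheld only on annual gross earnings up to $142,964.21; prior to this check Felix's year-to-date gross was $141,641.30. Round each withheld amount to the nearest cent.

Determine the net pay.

Traditional 401(k): $1,627.39 × 0.085 = $138.33
Taxable wages = $1,627.39 − $138.33 = $1,489.06
State income tax: $1,489.06 × 0.04 = $59.56
Federal withholding: $1,489.06 × 0.115 = $171.24
Medicare tax: only $142,964.21 − $141,641.30 = $1,322.91 of this check is subject → $1,322.91 × 0.01 = $13.23
Employee stock purchase plan: $1,627.39 × 0.03 = $48.82
Total deductions = $138.33 + $59.56 + $171.24 + $13.23 + $48.82 = $431.18
Net pay = $1,627.39 − $431.18 = $1,196.21

$1,196.21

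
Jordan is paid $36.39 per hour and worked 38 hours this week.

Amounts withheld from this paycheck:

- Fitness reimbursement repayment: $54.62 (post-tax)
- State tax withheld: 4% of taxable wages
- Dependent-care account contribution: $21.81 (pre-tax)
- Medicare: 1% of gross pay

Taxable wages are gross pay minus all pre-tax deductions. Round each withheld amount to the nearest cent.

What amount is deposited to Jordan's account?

Gross pay: 38 × $36.39 = $1382.82
Dependent-care account contribution: $21.81
Taxable wages = $1382.82 − $21.81 = $1361.01
State tax withheld: $1361.01 × 0.04 = $54.44
Medicare: $1382.82 × 0.01 = $13.83
Fitness reimbursement repayment: $54.62
Total deductions = $21.81 + $54.44 + $13.83 + $54.62 = $144.70
Net pay = $1382.82 − $144.70 = $1238.12

$1238.12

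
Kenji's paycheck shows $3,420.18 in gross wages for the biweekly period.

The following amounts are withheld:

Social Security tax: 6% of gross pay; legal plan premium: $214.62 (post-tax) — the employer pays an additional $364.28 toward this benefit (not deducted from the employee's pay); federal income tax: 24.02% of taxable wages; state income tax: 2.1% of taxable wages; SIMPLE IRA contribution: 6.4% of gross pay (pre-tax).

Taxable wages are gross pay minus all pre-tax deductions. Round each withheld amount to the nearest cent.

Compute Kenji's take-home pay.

$1,945.28

SIMPLE IRA contribution: $3,420.18 × 0.064 = $218.89
Taxable wages = $3,420.18 − $218.89 = $3,201.29
State income tax: $3,201.29 × 0.021 = $67.23
Federal income tax: $3,201.29 × 0.2402 = $768.95
Social Security tax: $3,420.18 × 0.06 = $205.21
Legal plan premium: $214.62
(Employer's $364.28 toward legal plan premium is not withheld from the employee.)
Total deductions = $218.89 + $67.23 + $768.95 + $205.21 + $214.62 = $1,474.90
Net pay = $3,420.18 − $1,474.90 = $1,945.28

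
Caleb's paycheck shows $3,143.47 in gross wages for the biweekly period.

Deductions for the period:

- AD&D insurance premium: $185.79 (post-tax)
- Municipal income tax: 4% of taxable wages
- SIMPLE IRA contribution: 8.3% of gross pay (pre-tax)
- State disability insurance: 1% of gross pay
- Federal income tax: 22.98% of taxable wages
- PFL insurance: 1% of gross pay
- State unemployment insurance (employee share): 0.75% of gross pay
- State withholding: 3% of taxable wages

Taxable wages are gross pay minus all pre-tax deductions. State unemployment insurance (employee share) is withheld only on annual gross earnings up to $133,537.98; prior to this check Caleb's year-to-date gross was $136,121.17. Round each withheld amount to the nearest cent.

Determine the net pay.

SIMPLE IRA contribution: $3,143.47 × 0.083 = $260.91
Taxable wages = $3,143.47 − $260.91 = $2,882.56
Federal income tax: $2,882.56 × 0.2298 = $662.41
Municipal income tax: $2,882.56 × 0.04 = $115.30
State withholding: $2,882.56 × 0.03 = $86.48
PFL insurance: $3,143.47 × 0.01 = $31.43
State disability insurance: $3,143.47 × 0.01 = $31.43
State unemployment insurance (employee share): annual cap $133,537.98 already reached (YTD $136,121.17), so $0.00
AD&D insurance premium: $185.79
Total deductions = $260.91 + $662.41 + $115.30 + $86.48 + $31.43 + $31.43 + $0.00 + $185.79 = $1,373.75
Net pay = $3,143.47 − $1,373.75 = $1,769.72

$1,769.72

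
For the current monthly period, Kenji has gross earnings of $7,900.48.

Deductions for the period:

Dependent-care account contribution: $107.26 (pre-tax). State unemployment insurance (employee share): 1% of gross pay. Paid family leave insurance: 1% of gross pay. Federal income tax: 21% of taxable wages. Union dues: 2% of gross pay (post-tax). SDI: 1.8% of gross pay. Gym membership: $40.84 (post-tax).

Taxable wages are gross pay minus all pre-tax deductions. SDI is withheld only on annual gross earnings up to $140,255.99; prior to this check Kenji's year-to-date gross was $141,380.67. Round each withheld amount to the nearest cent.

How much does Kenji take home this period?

Dependent-care account contribution: $107.26
Taxable wages = $7,900.48 − $107.26 = $7,793.22
Federal income tax: $7,793.22 × 0.21 = $1,636.58
SDI: annual cap $140,255.99 already reached (YTD $141,380.67), so $0.00
State unemployment insurance (employee share): $7,900.48 × 0.01 = $79.00
Paid family leave insurance: $7,900.48 × 0.01 = $79.00
Gym membership: $40.84
Union dues: $7,900.48 × 0.02 = $158.01
Total deductions = $107.26 + $1,636.58 + $0.00 + $79.00 + $79.00 + $40.84 + $158.01 = $2,100.69
Net pay = $7,900.48 − $2,100.69 = $5,799.79

$5,799.79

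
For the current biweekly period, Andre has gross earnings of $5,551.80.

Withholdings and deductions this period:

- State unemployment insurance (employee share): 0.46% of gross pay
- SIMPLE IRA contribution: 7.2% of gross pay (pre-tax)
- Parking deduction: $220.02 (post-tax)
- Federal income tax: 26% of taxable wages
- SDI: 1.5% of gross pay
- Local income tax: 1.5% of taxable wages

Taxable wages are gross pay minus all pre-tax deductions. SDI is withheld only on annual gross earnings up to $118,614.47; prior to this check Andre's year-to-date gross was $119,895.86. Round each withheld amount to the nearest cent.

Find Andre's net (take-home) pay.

SIMPLE IRA contribution: $5,551.80 × 0.072 = $399.73
Taxable wages = $5,551.80 − $399.73 = $5,152.07
Federal income tax: $5,152.07 × 0.26 = $1,339.54
Local income tax: $5,152.07 × 0.015 = $77.28
SDI: annual cap $118,614.47 already reached (YTD $119,895.86), so $0.00
State unemployment insurance (employee share): $5,551.80 × 0.0046 = $25.54
Parking deduction: $220.02
Total deductions = $399.73 + $1,339.54 + $77.28 + $0.00 + $25.54 + $220.02 = $2,062.11
Net pay = $5,551.80 − $2,062.11 = $3,489.69

$3,489.69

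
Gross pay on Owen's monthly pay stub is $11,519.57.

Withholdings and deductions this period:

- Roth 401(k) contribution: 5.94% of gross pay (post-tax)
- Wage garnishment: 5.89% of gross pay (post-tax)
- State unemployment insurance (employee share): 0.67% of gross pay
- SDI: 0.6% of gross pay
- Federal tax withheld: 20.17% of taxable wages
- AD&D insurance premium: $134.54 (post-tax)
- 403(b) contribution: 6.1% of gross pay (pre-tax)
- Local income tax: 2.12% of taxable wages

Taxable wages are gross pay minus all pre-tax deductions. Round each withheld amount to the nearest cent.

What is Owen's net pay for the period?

$6,762.20

403(b) contribution: $11,519.57 × 0.061 = $702.69
Taxable wages = $11,519.57 − $702.69 = $10,816.88
Local income tax: $10,816.88 × 0.0212 = $229.32
Federal tax withheld: $10,816.88 × 0.2017 = $2,181.76
State unemployment insurance (employee share): $11,519.57 × 0.0067 = $77.18
SDI: $11,519.57 × 0.006 = $69.12
Wage garnishment: $11,519.57 × 0.0589 = $678.50
Roth 401(k) contribution: $11,519.57 × 0.0594 = $684.26
AD&D insurance premium: $134.54
Total deductions = $702.69 + $229.32 + $2,181.76 + $77.18 + $69.12 + $678.50 + $684.26 + $134.54 = $4,757.37
Net pay = $11,519.57 − $4,757.37 = $6,762.20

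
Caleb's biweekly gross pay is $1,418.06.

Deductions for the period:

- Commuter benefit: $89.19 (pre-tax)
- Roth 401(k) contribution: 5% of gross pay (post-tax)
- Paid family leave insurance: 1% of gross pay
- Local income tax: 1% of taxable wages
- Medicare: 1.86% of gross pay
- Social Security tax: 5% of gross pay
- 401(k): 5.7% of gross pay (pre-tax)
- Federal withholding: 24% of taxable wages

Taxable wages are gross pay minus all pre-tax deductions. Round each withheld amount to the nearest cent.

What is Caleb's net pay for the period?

$753.67

401(k): $1,418.06 × 0.057 = $80.83
Commuter benefit: $89.19
Pre-tax total = $80.83 + $89.19 = $170.02
Taxable wages = $1,418.06 − $170.02 = $1,248.04
Local income tax: $1,248.04 × 0.01 = $12.48
Federal withholding: $1,248.04 × 0.24 = $299.53
Medicare: $1,418.06 × 0.0186 = $26.38
Social Security tax: $1,418.06 × 0.05 = $70.90
Paid family leave insurance: $1,418.06 × 0.01 = $14.18
Roth 401(k) contribution: $1,418.06 × 0.05 = $70.90
Total deductions = $80.83 + $89.19 + $12.48 + $299.53 + $26.38 + $70.90 + $14.18 + $70.90 = $664.39
Net pay = $1,418.06 − $664.39 = $753.67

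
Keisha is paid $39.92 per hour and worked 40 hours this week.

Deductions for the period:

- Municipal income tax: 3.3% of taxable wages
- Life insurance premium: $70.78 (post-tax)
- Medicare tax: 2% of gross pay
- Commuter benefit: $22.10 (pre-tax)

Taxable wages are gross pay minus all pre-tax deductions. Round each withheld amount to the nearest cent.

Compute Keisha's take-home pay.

$1,420.01

Gross pay: 40 × $39.92 = $1,596.80
Commuter benefit: $22.10
Taxable wages = $1,596.80 − $22.10 = $1,574.70
Municipal income tax: $1,574.70 × 0.033 = $51.97
Medicare tax: $1,596.80 × 0.02 = $31.94
Life insurance premium: $70.78
Total deductions = $22.10 + $51.97 + $31.94 + $70.78 = $176.79
Net pay = $1,596.80 − $176.79 = $1,420.01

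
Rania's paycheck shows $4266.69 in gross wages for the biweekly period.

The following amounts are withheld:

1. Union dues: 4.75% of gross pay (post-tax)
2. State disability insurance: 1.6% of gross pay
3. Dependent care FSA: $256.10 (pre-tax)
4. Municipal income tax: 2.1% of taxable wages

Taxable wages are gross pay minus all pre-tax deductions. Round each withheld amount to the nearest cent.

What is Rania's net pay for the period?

$3655.43

Dependent care FSA: $256.10
Taxable wages = $4266.69 − $256.10 = $4010.59
Municipal income tax: $4010.59 × 0.021 = $84.22
State disability insurance: $4266.69 × 0.016 = $68.27
Union dues: $4266.69 × 0.0475 = $202.67
Total deductions = $256.10 + $84.22 + $68.27 + $202.67 = $611.26
Net pay = $4266.69 − $611.26 = $3655.43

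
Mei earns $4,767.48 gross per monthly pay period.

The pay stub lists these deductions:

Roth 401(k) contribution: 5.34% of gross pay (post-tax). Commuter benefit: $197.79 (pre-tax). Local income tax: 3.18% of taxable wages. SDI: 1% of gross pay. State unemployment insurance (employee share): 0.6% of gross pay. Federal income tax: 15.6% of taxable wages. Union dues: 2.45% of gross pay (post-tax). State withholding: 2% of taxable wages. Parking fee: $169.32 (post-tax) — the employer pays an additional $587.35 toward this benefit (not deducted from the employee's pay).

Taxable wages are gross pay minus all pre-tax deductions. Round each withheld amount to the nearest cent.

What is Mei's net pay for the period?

Commuter benefit: $197.79
Taxable wages = $4,767.48 − $197.79 = $4,569.69
Local income tax: $4,569.69 × 0.0318 = $145.32
Federal income tax: $4,569.69 × 0.156 = $712.87
State withholding: $4,569.69 × 0.02 = $91.39
State unemployment insurance (employee share): $4,767.48 × 0.006 = $28.60
SDI: $4,767.48 × 0.01 = $47.67
Union dues: $4,767.48 × 0.0245 = $116.80
Roth 401(k) contribution: $4,767.48 × 0.0534 = $254.58
Parking fee: $169.32
(Employer's $587.35 toward parking fee is not withheld from the employee.)
Total deductions = $197.79 + $145.32 + $712.87 + $91.39 + $28.60 + $47.67 + $116.80 + $254.58 + $169.32 = $1,764.34
Net pay = $4,767.48 − $1,764.34 = $3,003.14

$3,003.14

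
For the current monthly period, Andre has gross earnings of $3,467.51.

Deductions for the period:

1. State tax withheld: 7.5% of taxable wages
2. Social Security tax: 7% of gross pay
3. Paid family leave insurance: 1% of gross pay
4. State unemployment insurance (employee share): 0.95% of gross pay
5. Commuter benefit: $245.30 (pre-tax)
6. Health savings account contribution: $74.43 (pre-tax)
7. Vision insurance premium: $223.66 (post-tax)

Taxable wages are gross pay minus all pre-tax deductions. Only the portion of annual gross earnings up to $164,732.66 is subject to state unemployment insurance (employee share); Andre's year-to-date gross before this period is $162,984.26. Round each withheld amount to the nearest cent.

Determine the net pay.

$2,394.02

Commuter benefit: $245.30
Health savings account contribution: $74.43
Pre-tax total = $245.30 + $74.43 = $319.73
Taxable wages = $3,467.51 − $319.73 = $3,147.78
State tax withheld: $3,147.78 × 0.075 = $236.08
State unemployment insurance (employee share): only $164,732.66 − $162,984.26 = $1,748.40 of this check is subject → $1,748.40 × 0.0095 = $16.61
Social Security tax: $3,467.51 × 0.07 = $242.73
Paid family leave insurance: $3,467.51 × 0.01 = $34.68
Vision insurance premium: $223.66
Total deductions = $245.30 + $74.43 + $236.08 + $16.61 + $242.73 + $34.68 + $223.66 = $1,073.49
Net pay = $3,467.51 − $1,073.49 = $2,394.02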